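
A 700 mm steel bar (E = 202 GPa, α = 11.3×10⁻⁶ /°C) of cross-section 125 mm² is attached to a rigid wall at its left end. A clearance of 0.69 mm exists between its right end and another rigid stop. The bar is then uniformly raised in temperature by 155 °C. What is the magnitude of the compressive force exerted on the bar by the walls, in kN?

P ≈ 19.3 kN

If the wall were absent the bar would grow by αΔT L = 11.3×10⁻⁶ × 155 × 700 = 1.226 mm.
The gap closes (δ_free > 0.69 mm) and the wall then resists a further 1.226 − 0.69 = 0.5361 mm of expansion.
So σ = E(δ_free − g)/L = 202×10³ × 0.5361/700 = 154.7 MPa.
Force on the wall = σA = 154.7 × 125 mm² = 19.34 kN.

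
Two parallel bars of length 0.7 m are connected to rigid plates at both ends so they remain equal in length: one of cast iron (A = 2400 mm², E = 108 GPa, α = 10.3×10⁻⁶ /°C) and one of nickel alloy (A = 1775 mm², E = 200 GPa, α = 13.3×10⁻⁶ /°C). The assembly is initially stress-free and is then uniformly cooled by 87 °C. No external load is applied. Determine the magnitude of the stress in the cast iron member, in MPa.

σ ≈ 16.3 MPa (compressive)

The nickel alloy has the larger α, so on cooling it would change length more than the cast iron if both were free. The rigid plates force a common final length, so the nickel alloy is put into tension and the cast iron into compression, with equal and opposite forces P (no external load).
Compatibility of the two members (thermal + elastic change equal): (α₁ − α₂)ΔT = P·[1/(A₁E₁) + 1/(A₂E₂)].
|α₁ − α₂|·ΔT = 3×10⁻⁶ × 87 = 0.000261.
1/(A₁E₁) + 1/(A₂E₂) = 1/(2400×108×10³) + 1/(1775×200×10³) = 6.675×10⁻⁹ N⁻¹.
P = 0.000261 / 6.675×10⁻⁹ = 39100 N = 39.1 kN.
σ_{cast iron} = P/A₁ = 39100/2400 = 16.29 MPa, compressive.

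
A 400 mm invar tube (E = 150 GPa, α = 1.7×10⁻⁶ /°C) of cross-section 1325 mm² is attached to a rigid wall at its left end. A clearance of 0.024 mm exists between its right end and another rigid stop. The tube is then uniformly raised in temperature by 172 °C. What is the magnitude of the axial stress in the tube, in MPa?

Free thermal elongation = αΔT L = 1.7×10⁻⁶ × 172 × 400 = 0.117 mm.
The gap closes (δ_free > 0.024 mm) and the wall then resists a further 0.117 − 0.024 = 0.09296 mm of expansion.
So σ = E(δ_free − g)/L = 150×10³ × 0.09296/400 = 34.86 MPa.

σ ≈ 34.9 MPa (compressive)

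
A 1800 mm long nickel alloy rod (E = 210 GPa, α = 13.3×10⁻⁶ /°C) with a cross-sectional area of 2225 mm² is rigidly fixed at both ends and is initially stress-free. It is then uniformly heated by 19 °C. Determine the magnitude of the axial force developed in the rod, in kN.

Full restraint means ε = 0, so the stress is σ = EαΔT = 210×10³ × 13.3×10⁻⁶ × 19 = 53.07 MPa.
P = AEαΔT = 2225 × 210×10³ × 13.3×10⁻⁶ × 19 = 118.1 kN (compressive).

P ≈ 118 kN (compressive)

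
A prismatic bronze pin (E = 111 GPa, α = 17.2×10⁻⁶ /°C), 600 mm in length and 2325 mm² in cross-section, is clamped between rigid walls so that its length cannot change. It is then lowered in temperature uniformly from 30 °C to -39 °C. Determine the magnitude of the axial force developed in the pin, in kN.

P ≈ 306 kN (tensile)

With zero net strain, σ = E·αΔT = 111 GPa × 17.2×10⁻⁶ × 69 = 131.7 MPa.
P = AEαΔT = 2325 × 111×10³ × 17.2×10⁻⁶ × 69 = 306.3 kN (tensile).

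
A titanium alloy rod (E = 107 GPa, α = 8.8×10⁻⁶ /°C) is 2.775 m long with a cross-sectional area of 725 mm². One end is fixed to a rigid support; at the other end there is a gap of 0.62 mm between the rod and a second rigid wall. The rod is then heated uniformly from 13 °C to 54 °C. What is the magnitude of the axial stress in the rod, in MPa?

Free thermal elongation = αΔT L = 8.8×10⁻⁶ × 41 × 2775 = 1.001 mm.
The gap closes (δ_free > 0.62 mm) and the wall then resists a further 1.001 − 0.62 = 0.3812 mm of expansion.
That suppressed elongation corresponds to σ = E·Δ/L = 107×10³ × 0.3812/2775 = 14.7 MPa.

σ ≈ 14.7 MPa (compressive)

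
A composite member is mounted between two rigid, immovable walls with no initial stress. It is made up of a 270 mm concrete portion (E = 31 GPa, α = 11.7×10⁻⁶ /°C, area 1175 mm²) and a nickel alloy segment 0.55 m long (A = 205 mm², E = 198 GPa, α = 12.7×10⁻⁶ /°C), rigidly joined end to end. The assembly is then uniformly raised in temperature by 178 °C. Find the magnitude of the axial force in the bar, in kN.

Free thermal expansion of the whole bar: Σ αᵢΔT Lᵢ = 11.7×10⁻⁶×178×270 + 12.7×10⁻⁶×178×550 = 1.806 mm.
The walls prevent any net length change, so an axial force P (same in every segment) develops. Compatibility: P · Σ Lᵢ/(AᵢEᵢ) = δ_free.
The series flexibility is Σ Lᵢ/(AᵢEᵢ) = 270/(1175×31×10³) + 550/(205×198×10³) = 2.096×10⁻⁵ mm/N.
Hence P = δ_free / Σ(L/AE) = 1.806/2.096×10⁻⁵ = 86.14 kN (compressive).

P ≈ 86.1 kN (compressive)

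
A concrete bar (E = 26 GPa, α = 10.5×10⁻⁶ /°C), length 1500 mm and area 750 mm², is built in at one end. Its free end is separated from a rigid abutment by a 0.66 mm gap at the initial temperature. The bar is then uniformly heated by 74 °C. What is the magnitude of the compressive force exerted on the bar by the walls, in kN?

If the wall were absent the bar would grow by αΔT L = 10.5×10⁻⁶ × 74 × 1500 = 1.165 mm.
After closing the 0.66 mm clearance, 1.165 − 0.66 = 0.5055 mm of expansion remains to be suppressed by the wall.
That suppressed elongation corresponds to σ = E·Δ/L = 26×10³ × 0.5055/1500 = 8.762 MPa.
P = σA = 8.762 × 750 = 6.571 kN.

P ≈ 6.57 kN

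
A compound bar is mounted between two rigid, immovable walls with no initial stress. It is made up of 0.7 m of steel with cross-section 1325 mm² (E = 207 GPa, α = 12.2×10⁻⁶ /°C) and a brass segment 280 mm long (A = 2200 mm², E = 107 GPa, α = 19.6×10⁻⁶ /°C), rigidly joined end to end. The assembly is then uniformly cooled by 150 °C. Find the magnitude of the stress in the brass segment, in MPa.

σ ≈ 256 MPa (tensile)

With the walls removed the bar would change length by δ_free = Σ αᵢΔT Lᵢ = 12.2×10⁻⁶×150×700 + 19.6×10⁻⁶×150×280 = 2.104 mm.
Since the ends are fixed, an axial force P builds up, equal in every segment, with P · Σ Lᵢ/(AᵢEᵢ) = δ_free.
The series flexibility is Σ Lᵢ/(AᵢEᵢ) = 700/(1325×207×10³) + 280/(2200×107×10³) = 3.742×10⁻⁶ mm/N.
So P = 2.104 / 3.742×10⁻⁶ = 562.4 kN, tensile.
σ_{brass} = P / A = 562400 / 2200 = 255.6 MPa.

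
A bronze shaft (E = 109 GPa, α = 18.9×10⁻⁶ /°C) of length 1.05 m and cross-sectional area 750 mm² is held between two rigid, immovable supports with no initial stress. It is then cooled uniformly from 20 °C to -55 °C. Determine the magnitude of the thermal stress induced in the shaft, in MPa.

The supports are rigid, so the total axial strain is zero. The restrained thermal strain is ε = αΔT = 18.9×10⁻⁶ × 75 = 1417.5×10⁻⁶.
The stress required to suppress this strain is σ = Eε = 109×10³ × 1417.5×10⁻⁶ = 154.5 MPa, tensile since the shaft is trying to contract.

σ ≈ 155 MPa (tensile)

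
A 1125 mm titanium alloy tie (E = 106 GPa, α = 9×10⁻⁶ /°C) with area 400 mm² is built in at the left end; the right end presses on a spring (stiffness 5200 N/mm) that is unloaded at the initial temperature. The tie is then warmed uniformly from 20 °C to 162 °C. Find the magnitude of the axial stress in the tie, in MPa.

The unrestrained thermal change is αΔT L = 9×10⁻⁶ × 142 × 1125 = 1.438 mm.
Let P be the compressive force at the spring. The tie shortens elastically by PL/(AE) and the spring compresses by P/k; together these equal δ_free.
P [ L/(AE) + 1/k ] = δ_free → P [ 1125/(400×106×10³) + 1/(5200) ] = 1.438.
P = 1.438 / 0.0002188 = 6570 N.
σ = P/A = 6570/400 = 16.42 MPa.

σ ≈ 16.4 MPa (compressive)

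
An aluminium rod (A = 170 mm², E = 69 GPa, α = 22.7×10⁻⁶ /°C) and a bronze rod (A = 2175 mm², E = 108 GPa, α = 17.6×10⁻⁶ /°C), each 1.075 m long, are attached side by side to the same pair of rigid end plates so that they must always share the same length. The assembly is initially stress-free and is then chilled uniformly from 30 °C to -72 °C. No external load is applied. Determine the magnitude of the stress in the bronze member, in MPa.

Equilibrium of a rigid end plate with no external load gives equal and opposite internal forces ±P in the two members. Since α_{aluminium} > α_{bronze}, cooling drives the aluminium into tension and the bronze into compression.
Compatibility of the two members (thermal + elastic change equal): (α₁ − α₂)ΔT = P·[1/(A₁E₁) + 1/(A₂E₂)].
|α₁ − α₂|·ΔT = 5.1×10⁻⁶ × 102 = 0.0005202.
1/(A₁E₁) + 1/(A₂E₂) = 1/(170×69×10³) + 1/(2175×108×10³) = 8.951×10⁻⁸ N⁻¹.
So P = 0.0005202 / 8.951×10⁻⁸ = 5.812 kN.
σ_{bronze} = P/A₂ = 5812/2175 = 2.672 MPa, compressive.

σ ≈ 2.67 MPa (compressive)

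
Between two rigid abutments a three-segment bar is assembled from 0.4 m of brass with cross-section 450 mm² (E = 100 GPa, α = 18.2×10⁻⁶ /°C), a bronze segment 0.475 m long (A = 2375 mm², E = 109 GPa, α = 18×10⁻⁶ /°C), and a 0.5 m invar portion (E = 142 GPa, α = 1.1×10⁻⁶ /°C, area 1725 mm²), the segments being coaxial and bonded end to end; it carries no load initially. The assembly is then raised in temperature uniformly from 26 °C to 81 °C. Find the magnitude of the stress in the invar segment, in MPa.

With the walls removed the bar would change length by δ_free = Σ αᵢΔT Lᵢ = 18.2×10⁻⁶×55×400 + 18×10⁻⁶×55×475 + 1.1×10⁻⁶×55×500 = 0.9009 mm.
Since the ends are fixed, an axial force P builds up, equal in every segment, with P · Σ Lᵢ/(AᵢEᵢ) = δ_free.
The series flexibility is Σ Lᵢ/(AᵢEᵢ) = 400/(450×100×10³) + 475/(2375×109×10³) + 500/(1725×142×10³) = 1.276×10⁻⁵ mm/N.
Hence P = δ_free / Σ(L/AE) = 0.9009/1.276×10⁻⁵ = 70.58 kN (compressive).
σ_{invar} = P / A = 70580 / 1725 = 40.91 MPa.

σ ≈ 40.9 MPa (compressive)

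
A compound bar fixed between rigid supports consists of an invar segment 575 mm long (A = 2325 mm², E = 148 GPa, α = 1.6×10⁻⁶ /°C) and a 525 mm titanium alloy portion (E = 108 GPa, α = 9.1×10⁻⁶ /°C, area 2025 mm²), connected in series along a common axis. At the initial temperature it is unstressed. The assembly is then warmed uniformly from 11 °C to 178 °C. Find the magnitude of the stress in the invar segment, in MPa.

σ ≈ 101 MPa (compressive)

If the supports were absent, the total length change would be Σ αᵢΔT Lᵢ = 1.6×10⁻⁶×167×575 + 9.1×10⁻⁶×167×525 = 0.9515 mm.
The rigid supports impose zero overall length change; the single axial force P common to all segments must satisfy P Σ Lᵢ/(AᵢEᵢ) = δ_free.
The series flexibility is Σ Lᵢ/(AᵢEᵢ) = 575/(2325×148×10³) + 525/(2025×108×10³) = 4.072×10⁻⁶ mm/N.
P = 0.9515 / 4.072×10⁻⁶ = 233700 N = 233.7 kN, compressive.
σ_{invar} = P / A = 233700 / 2325 = 100.5 MPa.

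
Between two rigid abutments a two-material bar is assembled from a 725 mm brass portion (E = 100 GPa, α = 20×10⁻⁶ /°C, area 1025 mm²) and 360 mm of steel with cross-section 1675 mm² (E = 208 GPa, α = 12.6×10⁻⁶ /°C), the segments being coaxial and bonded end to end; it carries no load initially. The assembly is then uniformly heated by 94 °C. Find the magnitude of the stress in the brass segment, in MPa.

With the walls removed the bar would change length by δ_free = Σ αᵢΔT Lᵢ = 20×10⁻⁶×94×725 + 12.6×10⁻⁶×94×360 = 1.789 mm.
The walls prevent any net length change, so an axial force P (same in every segment) develops. Compatibility: P · Σ Lᵢ/(AᵢEᵢ) = δ_free.
Σ Lᵢ/(AᵢEᵢ) = 725/(1025×100×10³) + 360/(1675×208×10³) = 8.106×10⁻⁶ mm/N.
P = 1.789 / 8.106×10⁻⁶ = 220700 N = 220.7 kN, compressive.
σ_{brass} = P / A = 220700 / 1025 = 215.4 MPa.

σ ≈ 215 MPa (compressive)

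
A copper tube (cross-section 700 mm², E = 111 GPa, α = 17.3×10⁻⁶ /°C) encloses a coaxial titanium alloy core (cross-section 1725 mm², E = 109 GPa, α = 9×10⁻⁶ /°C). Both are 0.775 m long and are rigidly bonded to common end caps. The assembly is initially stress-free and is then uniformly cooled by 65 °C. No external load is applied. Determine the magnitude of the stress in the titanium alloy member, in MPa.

σ ≈ 17.2 MPa (compressive)

Both members must finish at the same length. With the larger α, the copper tends to over-contract; the plates restrain it, putting the copper in tension and the titanium alloy in compression. With no external load the two internal forces are equal and opposite, magnitude P.
Equating the net (thermal + elastic) strains gives |α₁ − α₂|·ΔT = P·[1/(A₁E₁) + 1/(A₂E₂)].
|α₁ − α₂|·ΔT = 8.3×10⁻⁶ × 65 = 0.0005395.
1/(A₁E₁) + 1/(A₂E₂) = 1/(700×111×10³) + 1/(1725×109×10³) = 1.819×10⁻⁸ N⁻¹.
P = 0.0005395 / 1.819×10⁻⁸ = 29660 N = 29.66 kN.
σ_{titanium alloy} = P/A₂ = 29660/1725 = 17.2 MPa, compressive.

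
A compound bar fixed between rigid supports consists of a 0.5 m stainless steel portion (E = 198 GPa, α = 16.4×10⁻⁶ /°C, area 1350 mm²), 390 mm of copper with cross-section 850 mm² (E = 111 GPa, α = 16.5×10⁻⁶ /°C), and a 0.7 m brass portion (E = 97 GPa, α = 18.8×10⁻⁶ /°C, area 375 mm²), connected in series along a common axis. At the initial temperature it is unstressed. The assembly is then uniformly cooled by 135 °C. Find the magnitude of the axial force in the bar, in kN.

P ≈ 149 kN (tensile)

With the walls removed the bar would change length by δ_free = Σ αᵢΔT Lᵢ = 16.4×10⁻⁶×135×500 + 16.5×10⁻⁶×135×390 + 18.8×10⁻⁶×135×700 = 3.752 mm.
The rigid supports impose zero overall length change; the single axial force P common to all segments must satisfy P Σ Lᵢ/(AᵢEᵢ) = δ_free.
The series flexibility is Σ Lᵢ/(AᵢEᵢ) = 500/(1350×198×10³) + 390/(850×111×10³) + 700/(375×97×10³) = 2.525×10⁻⁵ mm/N.
P = 3.752 / 2.525×10⁻⁵ = 148600 N = 148.6 kN, tensile.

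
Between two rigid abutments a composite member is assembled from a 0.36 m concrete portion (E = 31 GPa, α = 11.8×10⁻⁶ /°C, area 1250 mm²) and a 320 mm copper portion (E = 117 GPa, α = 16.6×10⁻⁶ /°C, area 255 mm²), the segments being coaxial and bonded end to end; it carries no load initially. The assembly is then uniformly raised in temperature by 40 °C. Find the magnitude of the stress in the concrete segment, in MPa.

If the supports were absent, the total length change would be Σ αᵢΔT Lᵢ = 11.8×10⁻⁶×40×360 + 16.6×10⁻⁶×40×320 = 0.3824 mm.
The rigid supports impose zero overall length change; the single axial force P common to all segments must satisfy P Σ Lᵢ/(AᵢEᵢ) = δ_free.
The series flexibility is Σ Lᵢ/(AᵢEᵢ) = 360/(1250×31×10³) + 320/(255×117×10³) = 2.002×10⁻⁵ mm/N.
Hence P = δ_free / Σ(L/AE) = 0.3824/2.002×10⁻⁵ = 19.1 kN (compressive).
σ_{concrete} = P / A = 19100 / 1250 = 15.28 MPa.

σ ≈ 15.3 MPa (compressive)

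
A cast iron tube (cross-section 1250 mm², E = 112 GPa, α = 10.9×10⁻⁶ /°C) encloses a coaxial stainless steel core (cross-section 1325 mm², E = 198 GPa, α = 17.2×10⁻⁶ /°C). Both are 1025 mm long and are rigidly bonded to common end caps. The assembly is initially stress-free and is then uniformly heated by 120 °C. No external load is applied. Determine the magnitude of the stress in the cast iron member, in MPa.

Both members must finish at the same length. With the larger α, the stainless steel tends to over-expand; the plates restrain it, putting the stainless steel in compression and the cast iron in tension. With no external load the two internal forces are equal and opposite, magnitude P.
Setting the final lengths equal and cancelling L: (α₁ − α₂)ΔT = P/(A₁E₁) + P/(A₂E₂).
|α₁ − α₂|·ΔT = 6.3×10⁻⁶ × 120 = 0.000756.
1/(A₁E₁) + 1/(A₂E₂) = 1/(1250×112×10³) + 1/(1325×198×10³) = 1.095×10⁻⁸ N⁻¹.
So P = 0.000756 / 1.095×10⁻⁸ = 69.01 kN.
σ_{cast iron} = P/A₁ = 69010/1250 = 55.21 MPa, tensile.

σ ≈ 55.2 MPa (tensile)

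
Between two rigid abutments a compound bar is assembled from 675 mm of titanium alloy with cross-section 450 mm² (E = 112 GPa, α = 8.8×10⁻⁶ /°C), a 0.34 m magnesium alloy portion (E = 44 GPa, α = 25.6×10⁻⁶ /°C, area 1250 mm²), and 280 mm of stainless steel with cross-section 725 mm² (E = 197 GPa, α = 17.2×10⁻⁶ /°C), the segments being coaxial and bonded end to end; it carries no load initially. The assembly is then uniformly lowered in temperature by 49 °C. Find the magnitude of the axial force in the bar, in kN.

With the walls removed the bar would change length by δ_free = Σ αᵢΔT Lᵢ = 8.8×10⁻⁶×49×675 + 25.6×10⁻⁶×49×340 + 17.2×10⁻⁶×49×280 = 0.9535 mm.
The walls prevent any net length change, so an axial force P (same in every segment) develops. Compatibility: P · Σ Lᵢ/(AᵢEᵢ) = δ_free.
The series flexibility is Σ Lᵢ/(AᵢEᵢ) = 675/(450×112×10³) + 340/(1250×44×10³) + 280/(725×197×10³) = 2.154×10⁻⁵ mm/N.
P = 0.9535 / 2.154×10⁻⁵ = 44280 N = 44.28 kN, tensile.

P ≈ 44.3 kN (tensile)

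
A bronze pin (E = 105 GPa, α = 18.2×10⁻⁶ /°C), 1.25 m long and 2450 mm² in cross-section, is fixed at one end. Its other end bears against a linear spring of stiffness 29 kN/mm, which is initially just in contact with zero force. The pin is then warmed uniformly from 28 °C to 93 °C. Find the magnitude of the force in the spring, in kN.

P ≈ 37.6 kN

Free thermal expansion: δ_free = αΔT L = 18.2×10⁻⁶ × 65 × 1250 = 1.479 mm.
With a force P in the spring, the elastic change of the pin is PL/(AE) and that of the spring is P/k; compatibility requires their sum to equal δ_free.
So P = δ_free / [L/(AE) + 1/k] = 1.479 / [ 1250/(2450×105×10³) + 1/(29×10³) ].
P = 1.479 / 3.934×10⁻⁵ = 37590 N.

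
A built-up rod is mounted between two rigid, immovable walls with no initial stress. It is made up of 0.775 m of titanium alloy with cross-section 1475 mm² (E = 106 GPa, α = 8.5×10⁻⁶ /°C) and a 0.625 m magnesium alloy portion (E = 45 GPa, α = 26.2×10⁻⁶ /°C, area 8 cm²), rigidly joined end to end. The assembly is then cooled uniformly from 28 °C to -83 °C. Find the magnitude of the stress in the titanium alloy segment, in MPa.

Free thermal contraction of the whole bar: Σ αᵢΔT Lᵢ = 8.5×10⁻⁶×111×775 + 26.2×10⁻⁶×111×625 = 2.549 mm.
Since the ends are fixed, an axial force P builds up, equal in every segment, with P · Σ Lᵢ/(AᵢEᵢ) = δ_free.
Σ Lᵢ/(AᵢEᵢ) = 775/(1475×106×10³) + 625/(800×45×10³) = 2.232×10⁻⁵ mm/N.
Hence P = δ_free / Σ(L/AE) = 2.549/2.232×10⁻⁵ = 114.2 kN (tensile).
σ_{titanium alloy} = P / A = 114200 / 1475 = 77.43 MPa.

σ ≈ 77.4 MPa (tensile)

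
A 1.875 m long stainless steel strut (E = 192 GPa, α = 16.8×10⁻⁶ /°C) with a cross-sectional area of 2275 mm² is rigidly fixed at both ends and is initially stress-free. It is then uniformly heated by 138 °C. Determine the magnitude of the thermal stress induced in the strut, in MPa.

σ ≈ 445 MPa (compressive)

Because both ends are immovable the net strain is zero, and the suppressed thermal strain is αΔT = 16.8×10⁻⁶ × 138 = 2318.4×10⁻⁶.
σ = EαΔT = 192×10³ × 16.8×10⁻⁶ × 138 = 445.1 MPa (compressive; the strut is trying to expand).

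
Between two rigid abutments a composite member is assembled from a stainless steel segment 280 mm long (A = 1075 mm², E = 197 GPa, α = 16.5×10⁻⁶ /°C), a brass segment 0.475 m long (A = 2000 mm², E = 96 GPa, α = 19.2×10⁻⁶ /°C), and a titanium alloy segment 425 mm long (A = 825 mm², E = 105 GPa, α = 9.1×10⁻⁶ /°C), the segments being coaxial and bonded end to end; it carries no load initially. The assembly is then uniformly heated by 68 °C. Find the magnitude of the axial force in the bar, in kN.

If the supports were absent, the total length change would be Σ αᵢΔT Lᵢ = 16.5×10⁻⁶×68×280 + 19.2×10⁻⁶×68×475 + 9.1×10⁻⁶×68×425 = 1.197 mm.
The rigid supports impose zero overall length change; the single axial force P common to all segments must satisfy P Σ Lᵢ/(AᵢEᵢ) = δ_free.
Σ Lᵢ/(AᵢEᵢ) = 280/(1075×197×10³) + 475/(2000×96×10³) + 425/(825×105×10³) = 8.702×10⁻⁶ mm/N.
Hence P = δ_free / Σ(L/AE) = 1.197/8.702×10⁻⁶ = 137.6 kN (compressive).

P ≈ 138 kN (compressive)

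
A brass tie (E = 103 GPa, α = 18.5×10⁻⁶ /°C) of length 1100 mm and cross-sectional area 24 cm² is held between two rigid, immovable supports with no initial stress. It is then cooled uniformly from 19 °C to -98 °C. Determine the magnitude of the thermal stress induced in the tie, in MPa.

σ ≈ 223 MPa (tensile)

The supports are rigid, so the total axial strain is zero. The restrained thermal strain is ε = αΔT = 18.5×10⁻⁶ × 117 = 2164.5×10⁻⁶.
The stress required to suppress this strain is σ = Eε = 103×10³ × 2164.5×10⁻⁶ = 222.9 MPa, tensile since the tie is trying to contract.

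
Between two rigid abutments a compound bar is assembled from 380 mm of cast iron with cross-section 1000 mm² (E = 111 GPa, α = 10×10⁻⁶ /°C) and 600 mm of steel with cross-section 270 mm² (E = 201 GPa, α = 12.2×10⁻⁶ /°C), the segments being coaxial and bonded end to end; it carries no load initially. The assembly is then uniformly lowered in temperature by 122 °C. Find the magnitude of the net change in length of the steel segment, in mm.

With the walls removed the bar would change length by δ_free = Σ αᵢΔT Lᵢ = 10×10⁻⁶×122×380 + 12.2×10⁻⁶×122×600 = 1.357 mm.
Since the ends are fixed, an axial force P builds up, equal in every segment, with P · Σ Lᵢ/(AᵢEᵢ) = δ_free.
Σ Lᵢ/(AᵢEᵢ) = 380/(1000×111×10³) + 600/(270×201×10³) = 1.448×10⁻⁵ mm/N.
So P = 1.357 / 1.448×10⁻⁵ = 93.7 kN, tensile.
For the steel segment, free thermal change = 12.2×10⁻⁶×122×600 = 0.893 mm and elastic change from P = 93700×600/(270×201×10³) = 1.036 mm; these oppose, so the net change is 0.143 mm (segment lengthens).

|ΔL| ≈ 0.143 mm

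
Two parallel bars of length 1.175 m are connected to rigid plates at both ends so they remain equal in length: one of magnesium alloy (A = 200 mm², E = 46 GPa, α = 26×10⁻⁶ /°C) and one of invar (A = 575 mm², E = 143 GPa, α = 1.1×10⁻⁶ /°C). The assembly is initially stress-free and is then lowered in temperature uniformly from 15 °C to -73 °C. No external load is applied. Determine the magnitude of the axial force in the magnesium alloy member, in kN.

The magnesium alloy has the larger α, so on cooling it would change length more than the invar if both were free. The rigid plates force a common final length, so the magnesium alloy is put into tension and the invar into compression, with equal and opposite forces P (no external load).
Setting the final lengths equal and cancelling L: (α₁ − α₂)ΔT = P/(A₁E₁) + P/(A₂E₂).
|α₁ − α₂|·ΔT = 24.9×10⁻⁶ × 88 = 0.002191.
1/(A₁E₁) + 1/(A₂E₂) = 1/(200×46×10³) + 1/(575×143×10³) = 1.209×10⁻⁷ N⁻¹.
So P = 0.002191 / 1.209×10⁻⁷ = 18.13 kN.

P ≈ 18.1 kN (tensile in the magnesium alloy)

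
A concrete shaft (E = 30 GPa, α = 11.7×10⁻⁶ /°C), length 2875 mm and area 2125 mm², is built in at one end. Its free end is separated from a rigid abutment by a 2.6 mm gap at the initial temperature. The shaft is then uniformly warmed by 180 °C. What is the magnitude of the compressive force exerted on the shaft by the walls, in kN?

P ≈ 76.6 kN

If the wall were absent the shaft would grow by αΔT L = 11.7×10⁻⁶ × 180 × 2875 = 6.055 mm.
After closing the 2.6 mm clearance, 6.055 − 2.6 = 3.455 mm of expansion remains to be suppressed by the wall.
That suppressed elongation corresponds to σ = E·Δ/L = 30×10³ × 3.455/2875 = 36.05 MPa.
Force on the wall = σA = 36.05 × 2125 mm² = 76.61 kN.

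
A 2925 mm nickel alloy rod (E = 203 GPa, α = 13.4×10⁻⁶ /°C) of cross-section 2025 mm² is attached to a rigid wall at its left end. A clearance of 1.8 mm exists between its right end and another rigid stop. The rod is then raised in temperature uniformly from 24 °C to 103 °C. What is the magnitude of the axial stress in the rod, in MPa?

Unrestrained expansion: δ_free = αΔT L = 13.4×10⁻⁶ × 79 × 2925 = 3.096 mm.
The gap closes (δ_free > 1.8 mm) and the wall then resists a further 3.096 − 1.8 = 1.296 mm of expansion.
Compatibility: PL/(AE) = 1.296 mm, so σ = P/A = E × (1.296/2925) = 89.97 MPa.

σ ≈ 90 MPa (compressive)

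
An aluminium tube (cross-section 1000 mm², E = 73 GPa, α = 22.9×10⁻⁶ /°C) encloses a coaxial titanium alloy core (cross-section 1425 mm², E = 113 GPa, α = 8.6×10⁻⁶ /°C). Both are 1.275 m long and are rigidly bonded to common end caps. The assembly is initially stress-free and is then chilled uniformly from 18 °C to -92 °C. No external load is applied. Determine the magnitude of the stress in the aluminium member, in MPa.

σ ≈ 79 MPa (tensile)

The aluminium has the larger α, so on cooling it would change length more than the titanium alloy if both were free. The rigid plates force a common final length, so the aluminium is put into tension and the titanium alloy into compression, with equal and opposite forces P (no external load).
Equating the net (thermal + elastic) strains gives |α₁ − α₂|·ΔT = P·[1/(A₁E₁) + 1/(A₂E₂)].
|α₁ − α₂|·ΔT = 14.3×10⁻⁶ × 110 = 0.001573.
1/(A₁E₁) + 1/(A₂E₂) = 1/(1000×73×10³) + 1/(1425×113×10³) = 1.991×10⁻⁸ N⁻¹.
P = 0.001573 / 1.991×10⁻⁸ = 79010 N = 79.01 kN.
σ_{aluminium} = P/A₁ = 79010/1000 = 79.01 MPa, tensile.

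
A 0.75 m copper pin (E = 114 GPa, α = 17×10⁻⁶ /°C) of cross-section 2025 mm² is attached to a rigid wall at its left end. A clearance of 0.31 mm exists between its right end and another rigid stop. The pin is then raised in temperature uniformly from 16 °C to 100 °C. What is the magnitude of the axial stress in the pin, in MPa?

σ ≈ 116 MPa (compressive)

Free thermal elongation = αΔT L = 17×10⁻⁶ × 84 × 750 = 1.071 mm.
The gap closes (δ_free > 0.31 mm) and the wall then resists a further 1.071 − 0.31 = 0.761 mm of expansion.
Compatibility: PL/(AE) = 0.761 mm, so σ = P/A = E × (0.761/750) = 115.7 MPa.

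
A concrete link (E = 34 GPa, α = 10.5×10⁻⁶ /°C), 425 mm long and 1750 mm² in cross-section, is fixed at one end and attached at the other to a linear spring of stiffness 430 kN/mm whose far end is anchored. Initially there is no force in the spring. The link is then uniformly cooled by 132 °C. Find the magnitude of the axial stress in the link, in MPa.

σ ≈ 35.5 MPa (tensile)

The unrestrained thermal change is αΔT L = 10.5×10⁻⁶ × 132 × 425 = 0.589 mm.
Let P be the tensile force in the spring. The link extends elastically by PL/(AE) and the spring stretches by P/k; together these equal δ_free.
P [ L/(AE) + 1/k ] = δ_free → P [ 425/(1750×34×10³) + 1/(430×10³) ] = 0.589.
P = 0.589 / 9.468×10⁻⁶ = 62210 N.
σ = P/A = 62210/1750 = 35.55 MPa.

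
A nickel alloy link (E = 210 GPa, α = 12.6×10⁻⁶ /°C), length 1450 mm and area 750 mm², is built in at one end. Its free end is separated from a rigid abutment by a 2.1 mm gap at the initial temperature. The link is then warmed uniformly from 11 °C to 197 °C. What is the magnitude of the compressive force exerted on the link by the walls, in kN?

P ≈ 141 kN

Unrestrained expansion: δ_free = αΔT L = 12.6×10⁻⁶ × 186 × 1450 = 3.398 mm.
This exceeds the 2.1 mm gap, so the wall pushes back. The portion of expansion that must be recovered elastically is δ_free − gap = 3.398 − 2.1 = 1.298 mm.
Compatibility: PL/(AE) = 1.298 mm, so σ = P/A = E × (1.298/1450) = 188 MPa.
P = σA = 188 × 750 = 141 kN.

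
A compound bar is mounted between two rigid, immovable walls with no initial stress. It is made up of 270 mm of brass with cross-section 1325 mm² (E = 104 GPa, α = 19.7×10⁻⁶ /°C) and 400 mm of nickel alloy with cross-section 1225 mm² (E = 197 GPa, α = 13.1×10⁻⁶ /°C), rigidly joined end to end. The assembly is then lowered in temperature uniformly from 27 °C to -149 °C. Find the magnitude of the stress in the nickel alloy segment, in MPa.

With the walls removed the bar would change length by δ_free = Σ αᵢΔT Lᵢ = 19.7×10⁻⁶×176×270 + 13.1×10⁻⁶×176×400 = 1.858 mm.
The walls prevent any net length change, so an axial force P (same in every segment) develops. Compatibility: P · Σ Lᵢ/(AᵢEᵢ) = δ_free.
The series flexibility is Σ Lᵢ/(AᵢEᵢ) = 270/(1325×104×10³) + 400/(1225×197×10³) = 3.617×10⁻⁶ mm/N.
Hence P = δ_free / Σ(L/AE) = 1.858/3.617×10⁻⁶ = 513.8 kN (tensile).
σ_{nickel alloy} = P / A = 513800 / 1225 = 419.4 MPa.

σ ≈ 419 MPa (tensile)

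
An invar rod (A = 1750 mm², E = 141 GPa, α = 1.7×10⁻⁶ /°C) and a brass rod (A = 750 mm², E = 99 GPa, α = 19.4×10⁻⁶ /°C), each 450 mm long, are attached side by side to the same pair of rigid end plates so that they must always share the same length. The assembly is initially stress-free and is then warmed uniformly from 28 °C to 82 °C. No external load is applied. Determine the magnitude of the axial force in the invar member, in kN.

P ≈ 54.6 kN (tensile in the invar)

The brass has the larger α, so on heating it would change length more than the invar if both were free. The rigid plates force a common final length, so the brass is put into compression and the invar into tension, with equal and opposite forces P (no external load).
Equating the net (thermal + elastic) strains gives |α₁ − α₂|·ΔT = P·[1/(A₁E₁) + 1/(A₂E₂)].
|α₁ − α₂|·ΔT = 17.7×10⁻⁶ × 54 = 0.0009558.
1/(A₁E₁) + 1/(A₂E₂) = 1/(1750×141×10³) + 1/(750×99×10³) = 1.752×10⁻⁸ N⁻¹.
So P = 0.0009558 / 1.752×10⁻⁸ = 54.55 kN.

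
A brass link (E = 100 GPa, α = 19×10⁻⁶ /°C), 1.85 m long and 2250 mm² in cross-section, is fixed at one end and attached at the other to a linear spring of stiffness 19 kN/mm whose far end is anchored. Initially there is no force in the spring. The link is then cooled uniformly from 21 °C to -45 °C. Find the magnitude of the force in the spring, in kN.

P ≈ 38.1 kN

If the spring were absent the link would shorten by αΔT L = 19×10⁻⁶ × 66 × 1850 = 2.32 mm.
Let P be the tensile force in the spring. The link extends elastically by PL/(AE) and the spring stretches by P/k; together these equal δ_free.
So P = δ_free / [L/(AE) + 1/k] = 2.32 / [ 1850/(2250×100×10³) + 1/(19×10³) ].
P = 2.32 / 6.085×10⁻⁵ = 38120 N.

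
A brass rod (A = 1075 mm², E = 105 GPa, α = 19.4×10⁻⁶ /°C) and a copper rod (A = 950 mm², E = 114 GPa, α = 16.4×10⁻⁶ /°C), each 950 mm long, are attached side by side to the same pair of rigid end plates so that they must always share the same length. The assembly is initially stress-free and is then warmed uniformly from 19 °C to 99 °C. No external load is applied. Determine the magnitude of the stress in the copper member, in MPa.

σ ≈ 14 MPa (tensile)

Both members must finish at the same length. With the larger α, the brass tends to over-expand; the plates restrain it, putting the brass in compression and the copper in tension. With no external load the two internal forces are equal and opposite, magnitude P.
Compatibility of the two members (thermal + elastic change equal): (α₁ − α₂)ΔT = P·[1/(A₁E₁) + 1/(A₂E₂)].
|α₁ − α₂|·ΔT = 3×10⁻⁶ × 80 = 0.00024.
1/(A₁E₁) + 1/(A₂E₂) = 1/(1075×105×10³) + 1/(950×114×10³) = 1.809×10⁻⁸ N⁻¹.
P = 0.00024 / 1.809×10⁻⁸ = 13260 N = 13.26 kN.
σ_{copper} = P/A₂ = 13260/950 = 13.96 MPa, tensile.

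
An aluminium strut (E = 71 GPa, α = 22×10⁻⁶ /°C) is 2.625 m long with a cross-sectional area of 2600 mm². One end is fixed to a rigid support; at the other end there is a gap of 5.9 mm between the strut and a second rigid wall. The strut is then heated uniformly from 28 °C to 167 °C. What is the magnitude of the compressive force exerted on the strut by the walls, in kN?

P ≈ 150 kN

Unrestrained expansion: δ_free = αΔT L = 22×10⁻⁶ × 139 × 2625 = 8.027 mm.
The gap closes (δ_free > 5.9 mm) and the wall then resists a further 8.027 − 5.9 = 2.127 mm of expansion.
So σ = E(δ_free − g)/L = 71×10³ × 2.127/2625 = 57.54 MPa.
P = σA = 57.54 × 2600 = 149.6 kN.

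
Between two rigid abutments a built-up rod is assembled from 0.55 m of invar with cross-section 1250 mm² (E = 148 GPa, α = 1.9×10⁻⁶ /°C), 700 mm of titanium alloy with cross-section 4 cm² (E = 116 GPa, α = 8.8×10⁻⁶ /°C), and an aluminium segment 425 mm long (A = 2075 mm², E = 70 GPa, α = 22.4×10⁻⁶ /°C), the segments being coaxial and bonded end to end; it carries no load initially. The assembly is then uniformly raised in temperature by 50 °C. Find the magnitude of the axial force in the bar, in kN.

Free thermal expansion of the whole bar: Σ αᵢΔT Lᵢ = 1.9×10⁻⁶×50×550 + 8.8×10⁻⁶×50×700 + 22.4×10⁻⁶×50×425 = 0.8362 mm.
The walls prevent any net length change, so an axial force P (same in every segment) develops. Compatibility: P · Σ Lᵢ/(AᵢEᵢ) = δ_free.
The series flexibility is Σ Lᵢ/(AᵢEᵢ) = 550/(1250×148×10³) + 700/(400×116×10³) + 425/(2075×70×10³) = 2.099×10⁻⁵ mm/N.
P = 0.8362 / 2.099×10⁻⁵ = 39850 N = 39.85 kN, compressive.

P ≈ 39.8 kN (compressive)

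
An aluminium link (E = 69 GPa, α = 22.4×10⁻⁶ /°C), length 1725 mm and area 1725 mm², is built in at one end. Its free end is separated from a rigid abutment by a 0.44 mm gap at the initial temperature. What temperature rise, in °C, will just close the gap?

Contact occurs when the free expansion equals the gap: αΔT L = 0.44 mm.
ΔT = 0.44 / (22.4×10⁻⁶ × 1725) = 11.39 °C.

ΔT ≈ 11.4 °C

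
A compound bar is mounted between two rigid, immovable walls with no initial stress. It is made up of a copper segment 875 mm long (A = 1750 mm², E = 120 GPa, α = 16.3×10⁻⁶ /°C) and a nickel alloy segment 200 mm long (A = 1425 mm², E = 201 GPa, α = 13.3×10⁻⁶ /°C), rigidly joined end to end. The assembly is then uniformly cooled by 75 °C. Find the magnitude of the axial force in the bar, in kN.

If the supports were absent, the total length change would be Σ αᵢΔT Lᵢ = 16.3×10⁻⁶×75×875 + 13.3×10⁻⁶×75×200 = 1.269 mm.
Since the ends are fixed, an axial force P builds up, equal in every segment, with P · Σ Lᵢ/(AᵢEᵢ) = δ_free.
Σ Lᵢ/(AᵢEᵢ) = 875/(1750×120×10³) + 200/(1425×201×10³) = 4.865×10⁻⁶ mm/N.
P = 1.269 / 4.865×10⁻⁶ = 260900 N = 260.9 kN, tensile.

P ≈ 261 kN (tensile)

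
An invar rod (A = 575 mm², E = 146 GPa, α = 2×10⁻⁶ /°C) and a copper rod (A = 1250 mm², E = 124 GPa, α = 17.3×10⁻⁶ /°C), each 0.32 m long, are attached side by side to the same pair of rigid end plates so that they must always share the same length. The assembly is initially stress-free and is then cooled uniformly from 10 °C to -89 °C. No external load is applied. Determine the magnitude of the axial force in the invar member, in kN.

P ≈ 82.5 kN (compressive in the invar)

Both members must finish at the same length. With the larger α, the copper tends to over-contract; the plates restrain it, putting the copper in tension and the invar in compression. With no external load the two internal forces are equal and opposite, magnitude P.
Equating the net (thermal + elastic) strains gives |α₁ − α₂|·ΔT = P·[1/(A₁E₁) + 1/(A₂E₂)].
|α₁ − α₂|·ΔT = 15.3×10⁻⁶ × 99 = 0.001515.
1/(A₁E₁) + 1/(A₂E₂) = 1/(575×146×10³) + 1/(1250×124×10³) = 1.836×10⁻⁸ N⁻¹.
So P = 0.001515 / 1.836×10⁻⁸ = 82.48 kN.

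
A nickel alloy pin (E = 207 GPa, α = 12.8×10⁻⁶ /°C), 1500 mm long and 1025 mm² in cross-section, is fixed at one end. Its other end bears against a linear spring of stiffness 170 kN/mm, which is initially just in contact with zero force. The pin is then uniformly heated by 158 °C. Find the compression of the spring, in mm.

The unrestrained thermal change is αΔT L = 12.8×10⁻⁶ × 158 × 1500 = 3.034 mm.
Let P be the compressive force at the spring. The pin shortens elastically by PL/(AE) and the spring compresses by P/k; together these equal δ_free.
P [ L/(AE) + 1/k ] = δ_free → P [ 1500/(1025×207×10³) + 1/(170×10³) ] = 3.034.
P = 3.034 / 1.295×10⁻⁵ = 234200 N.
Spring compression = P/k = 234200/(170×10³) = 1.378 mm.

δ ≈ 1.38 mm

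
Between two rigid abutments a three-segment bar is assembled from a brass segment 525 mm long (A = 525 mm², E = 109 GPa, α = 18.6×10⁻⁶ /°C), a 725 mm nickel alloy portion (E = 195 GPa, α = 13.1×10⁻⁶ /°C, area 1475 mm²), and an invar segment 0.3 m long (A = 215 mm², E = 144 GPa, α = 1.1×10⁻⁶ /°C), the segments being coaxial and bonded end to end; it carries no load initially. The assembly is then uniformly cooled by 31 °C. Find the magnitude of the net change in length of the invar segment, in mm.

|ΔL| ≈ 0.265 mm

Free thermal contraction of the whole bar: Σ αᵢΔT Lᵢ = 18.6×10⁻⁶×31×525 + 13.1×10⁻⁶×31×725 + 1.1×10⁻⁶×31×300 = 0.6074 mm.
Since the ends are fixed, an axial force P builds up, equal in every segment, with P · Σ Lᵢ/(AᵢEᵢ) = δ_free.
Σ Lᵢ/(AᵢEᵢ) = 525/(525×109×10³) + 725/(1475×195×10³) + 300/(215×144×10³) = 2.138×10⁻⁵ mm/N.
So P = 0.6074 / 2.138×10⁻⁵ = 28.4 kN, tensile.
For the invar segment, free thermal change = 1.1×10⁻⁶×31×300 = 0.01023 mm and elastic change from P = 28400×300/(215×144×10³) = 0.2752 mm; these oppose, so the net change is 0.265 mm (segment lengthens).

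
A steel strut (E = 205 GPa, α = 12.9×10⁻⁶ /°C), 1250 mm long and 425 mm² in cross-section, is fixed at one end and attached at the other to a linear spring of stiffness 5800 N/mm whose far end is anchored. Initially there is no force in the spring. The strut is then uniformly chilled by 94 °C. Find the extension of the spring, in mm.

If the spring were absent the strut would shorten by αΔT L = 12.9×10⁻⁶ × 94 × 1250 = 1.516 mm.
Let P be the tensile force in the spring. The strut extends elastically by PL/(AE) and the spring stretches by P/k; together these equal δ_free.
So P = δ_free / [L/(AE) + 1/k] = 1.516 / [ 1250/(425×205×10³) + 1/(5800) ].
P = 1.516 / 0.0001868 = 8116 N.
Spring extension = P/k = 8116/(5800) = 1.399 mm.

δ ≈ 1.4 mm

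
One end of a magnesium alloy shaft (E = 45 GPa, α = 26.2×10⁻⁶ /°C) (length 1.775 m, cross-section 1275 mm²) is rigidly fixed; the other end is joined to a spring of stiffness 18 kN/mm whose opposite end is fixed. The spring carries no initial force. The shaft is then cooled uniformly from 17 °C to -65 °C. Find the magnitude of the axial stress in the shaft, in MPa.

Free thermal contraction: δ_free = αΔT L = 26.2×10⁻⁶ × 82 × 1775 = 3.813 mm.
With a force P in the spring, the elastic change of the shaft is PL/(AE) and that of the spring is P/k; compatibility requires their sum to equal δ_free.
P [ L/(AE) + 1/k ] = δ_free → P [ 1775/(1275×45×10³) + 1/(18×10³) ] = 3.813.
P = 3.813 / 8.649×10⁻⁵ = 44090 N.
σ = P/A = 44090/1275 = 34.58 MPa.

σ ≈ 34.6 MPa (tensile)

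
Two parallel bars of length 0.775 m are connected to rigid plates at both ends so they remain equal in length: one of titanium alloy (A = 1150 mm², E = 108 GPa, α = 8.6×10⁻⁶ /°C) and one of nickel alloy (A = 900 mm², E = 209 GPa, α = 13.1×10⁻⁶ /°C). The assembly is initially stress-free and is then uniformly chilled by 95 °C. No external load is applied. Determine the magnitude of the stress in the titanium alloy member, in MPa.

σ ≈ 27.8 MPa (compressive)

The nickel alloy has the larger α, so on cooling it would change length more than the titanium alloy if both were free. The rigid plates force a common final length, so the nickel alloy is put into tension and the titanium alloy into compression, with equal and opposite forces P (no external load).
Equating the net (thermal + elastic) strains gives |α₁ − α₂|·ΔT = P·[1/(A₁E₁) + 1/(A₂E₂)].
|α₁ − α₂|·ΔT = 4.5×10⁻⁶ × 95 = 0.0004275.
1/(A₁E₁) + 1/(A₂E₂) = 1/(1150×108×10³) + 1/(900×209×10³) = 1.337×10⁻⁸ N⁻¹.
So P = 0.0004275 / 1.337×10⁻⁸ = 31.98 kN.
σ_{titanium alloy} = P/A₁ = 31980/1150 = 27.81 MPa, compressive.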